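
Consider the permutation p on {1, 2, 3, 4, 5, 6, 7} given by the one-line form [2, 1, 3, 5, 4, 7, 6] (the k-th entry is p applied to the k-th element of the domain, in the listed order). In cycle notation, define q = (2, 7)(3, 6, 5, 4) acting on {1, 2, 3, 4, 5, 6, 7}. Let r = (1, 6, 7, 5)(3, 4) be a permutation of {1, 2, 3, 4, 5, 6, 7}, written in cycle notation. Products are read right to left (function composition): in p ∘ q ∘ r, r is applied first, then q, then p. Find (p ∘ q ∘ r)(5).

2

Chase 5: r(5) = 1; q(1) = 1; p(1) = 2. Hence (p ∘ q ∘ r)(5) = 2.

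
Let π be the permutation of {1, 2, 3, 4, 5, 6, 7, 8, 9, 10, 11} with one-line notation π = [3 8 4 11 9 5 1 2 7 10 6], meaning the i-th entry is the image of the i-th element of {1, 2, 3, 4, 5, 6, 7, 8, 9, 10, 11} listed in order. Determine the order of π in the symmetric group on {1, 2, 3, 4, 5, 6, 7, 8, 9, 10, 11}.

The disjoint-cycle form of π has cycle lengths 8, 2, 1.
The order of π is the least common multiple of its cycle lengths: lcm(8, 2) = 8.

8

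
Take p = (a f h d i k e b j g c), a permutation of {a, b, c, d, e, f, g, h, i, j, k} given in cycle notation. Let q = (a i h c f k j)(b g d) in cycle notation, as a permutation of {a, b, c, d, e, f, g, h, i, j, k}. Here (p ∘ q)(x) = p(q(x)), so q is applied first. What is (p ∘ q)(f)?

First apply q: q(f) = k, then p(k) = e. Thus (p ∘ q)(f) = e.

e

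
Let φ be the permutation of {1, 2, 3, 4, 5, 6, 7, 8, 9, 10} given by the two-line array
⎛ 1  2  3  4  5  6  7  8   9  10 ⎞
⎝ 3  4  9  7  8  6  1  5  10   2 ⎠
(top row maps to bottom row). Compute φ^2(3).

Tracing 3 → 9 → … returns to 3 after 7 steps, so 3 lies in a 7-cycle (1, 3, 9, 10, 2, 4, 7).
Advancing 2 steps from 3: 3 → 9 → 10.

10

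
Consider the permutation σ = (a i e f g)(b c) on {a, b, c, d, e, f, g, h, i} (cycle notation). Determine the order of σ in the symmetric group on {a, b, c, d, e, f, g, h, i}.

The cycle type of σ is (5, 2, 1, 1).
The order is lcm(5, 2) = 10.

10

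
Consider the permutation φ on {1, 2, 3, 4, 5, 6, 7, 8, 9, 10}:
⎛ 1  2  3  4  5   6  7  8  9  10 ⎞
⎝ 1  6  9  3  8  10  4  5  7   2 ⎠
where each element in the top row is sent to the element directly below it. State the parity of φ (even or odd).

In disjoint-cycle form the cycle lengths are 4, 3, 2, 1.
A cycle is odd iff its length is even; φ has 2 even-length cycles, so sgn(φ) = (−1)^2 and φ is even.

even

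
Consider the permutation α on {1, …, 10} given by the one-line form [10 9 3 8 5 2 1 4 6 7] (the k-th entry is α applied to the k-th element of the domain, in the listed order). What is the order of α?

The disjoint-cycle form of α has cycle lengths 3, 3, 2, 1, 1.
The order of α is the least common multiple of its cycle lengths: lcm(3, 3, 2) = 6.

6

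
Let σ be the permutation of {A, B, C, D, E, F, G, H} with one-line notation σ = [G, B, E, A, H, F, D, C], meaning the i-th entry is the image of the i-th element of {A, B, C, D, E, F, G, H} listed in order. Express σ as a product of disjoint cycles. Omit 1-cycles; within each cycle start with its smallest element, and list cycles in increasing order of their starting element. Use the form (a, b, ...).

(A, G, D)(C, E, H)

From A: A → G → D → A, closing the cycle (A, G, D).
Repeating from the next unused element and collecting all non-trivial cycles gives (A, G, D)(C, E, H).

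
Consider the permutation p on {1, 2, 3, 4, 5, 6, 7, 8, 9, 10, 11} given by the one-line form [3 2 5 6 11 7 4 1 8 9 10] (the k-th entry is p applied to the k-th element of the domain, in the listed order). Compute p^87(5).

Tracing 5 → 11 → … returns to 5 after 7 steps, so 5 lies in a 7-cycle (1, 3, 5, 11, 10, 9, 8).
On a 7-cycle, p^7 is the identity, so p^87 = p^3 there (87 ≡ 3 mod 7).
Advancing 3 steps from 5: 5 → 11 → 10 → 9.

9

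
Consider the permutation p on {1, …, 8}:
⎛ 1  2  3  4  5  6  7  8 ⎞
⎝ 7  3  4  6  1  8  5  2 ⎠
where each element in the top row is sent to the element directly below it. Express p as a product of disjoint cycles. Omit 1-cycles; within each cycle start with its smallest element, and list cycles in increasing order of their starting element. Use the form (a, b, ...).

(1, 7, 5)(2, 3, 4, 6, 8)

From 1: 1 → 7 → 5 → 1, closing the cycle (1, 7, 5).
Repeating from the next unused element and collecting all non-trivial cycles gives (1, 7, 5)(2, 3, 4, 6, 8).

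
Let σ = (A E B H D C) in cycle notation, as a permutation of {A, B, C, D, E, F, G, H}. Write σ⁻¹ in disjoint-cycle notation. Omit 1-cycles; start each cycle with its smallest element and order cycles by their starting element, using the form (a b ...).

The inverse reverses each cycle.
After reversing and putting each cycle's least element first, σ⁻¹ = (A C D H B E).

(A C D H B E)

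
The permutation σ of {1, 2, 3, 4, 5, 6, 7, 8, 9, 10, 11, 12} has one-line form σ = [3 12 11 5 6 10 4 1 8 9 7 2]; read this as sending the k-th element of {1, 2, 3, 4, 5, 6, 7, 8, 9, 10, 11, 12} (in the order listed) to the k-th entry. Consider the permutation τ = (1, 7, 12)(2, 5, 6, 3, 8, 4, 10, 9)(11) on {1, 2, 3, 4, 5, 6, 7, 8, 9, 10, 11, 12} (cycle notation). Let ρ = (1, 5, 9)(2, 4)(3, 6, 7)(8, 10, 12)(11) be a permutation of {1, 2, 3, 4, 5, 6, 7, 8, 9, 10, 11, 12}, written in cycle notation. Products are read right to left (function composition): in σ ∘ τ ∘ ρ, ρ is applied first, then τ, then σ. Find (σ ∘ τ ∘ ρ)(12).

Chase 12: ρ(12) = 8; τ(8) = 4; σ(4) = 5. Hence (σ ∘ τ ∘ ρ)(12) = 5.

5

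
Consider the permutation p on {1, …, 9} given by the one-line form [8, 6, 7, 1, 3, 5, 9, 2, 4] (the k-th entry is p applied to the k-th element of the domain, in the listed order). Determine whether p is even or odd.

even

In disjoint-cycle form the cycle lengths are 9.
A cycle of length ℓ contributes ℓ−1 transpositions, so p is a product of 8 transpositions — even.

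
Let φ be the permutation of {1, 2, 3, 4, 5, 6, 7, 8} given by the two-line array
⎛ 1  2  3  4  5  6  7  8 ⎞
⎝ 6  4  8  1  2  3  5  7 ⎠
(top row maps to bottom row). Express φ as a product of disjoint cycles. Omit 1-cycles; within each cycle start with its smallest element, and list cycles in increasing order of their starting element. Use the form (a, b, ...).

Start at 1 and follow images: 1 → 6 → 3 → 8 → 7 → 5 → 2 → 4 → 1, giving the cycle (1, 6, 3, 8, 7, 5, 2, 4).
Continuing from each remaining unvisited element yields (1, 6, 3, 8, 7, 5, 2, 4).

(1, 6, 3, 8, 7, 5, 2, 4)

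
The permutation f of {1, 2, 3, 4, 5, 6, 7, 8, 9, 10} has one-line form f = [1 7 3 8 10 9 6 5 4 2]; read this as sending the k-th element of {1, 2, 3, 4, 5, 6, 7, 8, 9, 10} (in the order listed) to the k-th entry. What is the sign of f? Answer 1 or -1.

In disjoint-cycle form the cycle lengths are 8, 1, 1.
A cycle is odd iff its length is even; f has 1 even-length cycle, so sgn(f) = (−1)^1 and f is odd.

-1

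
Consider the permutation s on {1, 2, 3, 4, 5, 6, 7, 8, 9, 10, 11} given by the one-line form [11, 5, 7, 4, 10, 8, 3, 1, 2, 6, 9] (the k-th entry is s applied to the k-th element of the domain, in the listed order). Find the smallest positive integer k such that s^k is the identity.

Decomposing into disjoint cycles gives cycle lengths 8, 2, 1.
The order of s is the least common multiple of its cycle lengths: lcm(8, 2) = 8.

8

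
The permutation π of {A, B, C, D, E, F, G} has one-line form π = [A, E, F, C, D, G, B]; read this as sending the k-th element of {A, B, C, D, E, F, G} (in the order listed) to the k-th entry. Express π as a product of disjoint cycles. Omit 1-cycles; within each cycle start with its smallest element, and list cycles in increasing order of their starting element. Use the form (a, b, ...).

Iterating π from B gives B → E → D → C → F → G → B; that is the 6-cycle (B, E, D, C, F, G).
Continuing from each remaining unvisited element yields (B, E, D, C, F, G).

(B, E, D, C, F, G)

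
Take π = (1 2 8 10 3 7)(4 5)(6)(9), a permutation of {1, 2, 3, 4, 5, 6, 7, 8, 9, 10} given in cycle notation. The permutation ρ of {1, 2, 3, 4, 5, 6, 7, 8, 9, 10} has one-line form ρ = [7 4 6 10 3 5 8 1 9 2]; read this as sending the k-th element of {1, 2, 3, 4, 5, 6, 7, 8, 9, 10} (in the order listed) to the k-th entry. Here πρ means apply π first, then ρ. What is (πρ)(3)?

π(3) = 7, then ρ(7) = 8; composing gives (πρ)(3) = 8.

8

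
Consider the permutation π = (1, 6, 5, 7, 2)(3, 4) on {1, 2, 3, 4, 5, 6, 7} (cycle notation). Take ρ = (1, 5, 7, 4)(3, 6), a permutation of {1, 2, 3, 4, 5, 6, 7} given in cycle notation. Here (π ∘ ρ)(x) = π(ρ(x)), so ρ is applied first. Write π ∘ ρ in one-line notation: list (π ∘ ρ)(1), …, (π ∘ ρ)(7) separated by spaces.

For each element, apply ρ then π: 1 → 5 → 7; 2 → 2 → 1; 3 → 6 → 5; 4 → 1 → 6; 5 → 7 → 2; 6 → 3 → 4; 7 → 4 → 3.
So π ∘ ρ in one-line form is 7 1 5 6 2 4 3.

7 1 5 6 2 4 3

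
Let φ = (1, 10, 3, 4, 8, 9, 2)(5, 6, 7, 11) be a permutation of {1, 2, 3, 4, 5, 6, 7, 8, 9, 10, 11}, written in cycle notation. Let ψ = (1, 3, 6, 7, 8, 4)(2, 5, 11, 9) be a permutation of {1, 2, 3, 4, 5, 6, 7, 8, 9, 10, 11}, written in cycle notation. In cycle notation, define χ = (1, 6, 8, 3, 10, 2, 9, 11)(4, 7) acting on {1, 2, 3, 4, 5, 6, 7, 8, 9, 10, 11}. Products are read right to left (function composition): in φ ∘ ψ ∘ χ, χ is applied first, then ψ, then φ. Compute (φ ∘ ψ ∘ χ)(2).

1

(φ ∘ ψ ∘ χ)(2) = φ(ψ(χ(2))). χ(2) = 9, then ψ(9) = 2, then φ(2) = 1, so the result is 1.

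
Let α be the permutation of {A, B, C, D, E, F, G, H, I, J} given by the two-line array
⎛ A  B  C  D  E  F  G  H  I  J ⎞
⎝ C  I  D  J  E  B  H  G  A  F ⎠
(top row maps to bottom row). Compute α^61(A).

Tracing A → C → … returns to A after 7 steps, so A lies in a 7-cycle (A C D J F B I).
Since the cycle has length 7, α^61 acts on it the same as α^5 (61 mod 7 = 5).
Stepping 5 places around the cycle: A → C → D → J → F → B.

B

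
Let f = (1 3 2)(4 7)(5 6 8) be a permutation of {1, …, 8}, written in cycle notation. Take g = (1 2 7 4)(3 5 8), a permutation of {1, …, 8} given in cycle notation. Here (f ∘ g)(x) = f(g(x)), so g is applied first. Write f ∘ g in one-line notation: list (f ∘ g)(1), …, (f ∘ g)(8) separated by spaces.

1 4 6 3 5 8 7 2

(f ∘ g)(x) = f(g(x)). Computing each image: f(g(1)) = f(2) = 1, f(g(2)) = f(7) = 4, f(g(3)) = f(5) = 6, f(g(4)) = f(1) = 3, f(g(5)) = f(8) = 5, f(g(6)) = f(6) = 8, f(g(7)) = f(4) = 7, f(g(8)) = f(3) = 2.
Hence f ∘ g = [1 4 6 3 5 8 7 2].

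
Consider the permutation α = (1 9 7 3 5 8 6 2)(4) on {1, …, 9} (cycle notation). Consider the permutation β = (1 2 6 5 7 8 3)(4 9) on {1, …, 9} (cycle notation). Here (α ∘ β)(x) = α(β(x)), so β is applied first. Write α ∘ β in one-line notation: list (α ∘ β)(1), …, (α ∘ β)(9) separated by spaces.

(α ∘ β)(x) = α(β(x)). Computing each image: α(β(1)) = α(2) = 1, α(β(2)) = α(6) = 2, α(β(3)) = α(1) = 9, α(β(4)) = α(9) = 7, α(β(5)) = α(7) = 3, α(β(6)) = α(5) = 8, α(β(7)) = α(8) = 6, α(β(8)) = α(3) = 5, α(β(9)) = α(4) = 4.
Hence α ∘ β = [1 2 9 7 3 8 6 5 4].

1 2 9 7 3 8 6 5 4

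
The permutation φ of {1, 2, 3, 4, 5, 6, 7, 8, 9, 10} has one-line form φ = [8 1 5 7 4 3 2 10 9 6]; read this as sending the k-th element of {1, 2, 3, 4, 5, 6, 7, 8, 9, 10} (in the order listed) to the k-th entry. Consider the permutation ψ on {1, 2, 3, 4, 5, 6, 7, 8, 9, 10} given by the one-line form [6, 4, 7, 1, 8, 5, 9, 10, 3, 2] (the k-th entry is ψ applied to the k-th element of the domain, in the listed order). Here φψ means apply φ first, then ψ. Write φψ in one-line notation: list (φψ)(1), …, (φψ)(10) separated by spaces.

10 6 8 9 1 7 4 2 3 5

Chase each element through φ then ψ: 1 → 8 → 10; 2 → 1 → 6; 3 → 5 → 8; 4 → 7 → 9; 5 → 4 → 1; 6 → 3 → 7; 7 → 2 → 4; 8 → 10 → 2; 9 → 9 → 3; 10 → 6 → 5.
Collecting the images, φψ = [10 6 8 9 1 7 4 2 3 5].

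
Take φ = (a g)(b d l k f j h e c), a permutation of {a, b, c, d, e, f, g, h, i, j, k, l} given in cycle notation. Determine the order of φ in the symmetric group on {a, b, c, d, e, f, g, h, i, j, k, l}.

The disjoint cycles have lengths 9, 2, 1.
Since disjoint cycles commute, ord(φ) = lcm(9, 2) = 18.

18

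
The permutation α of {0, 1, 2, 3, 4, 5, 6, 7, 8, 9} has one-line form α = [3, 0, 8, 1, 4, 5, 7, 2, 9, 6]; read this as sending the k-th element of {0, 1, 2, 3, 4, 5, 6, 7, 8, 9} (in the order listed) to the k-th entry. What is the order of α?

15

The disjoint-cycle form of α has cycle lengths 5, 3, 1, 1.
Since disjoint cycles commute, ord(α) = lcm(5, 3) = 15.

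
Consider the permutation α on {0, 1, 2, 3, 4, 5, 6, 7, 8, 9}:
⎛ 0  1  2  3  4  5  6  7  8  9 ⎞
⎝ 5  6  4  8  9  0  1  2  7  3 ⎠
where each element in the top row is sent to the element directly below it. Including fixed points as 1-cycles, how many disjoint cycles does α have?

The cycle decomposition is (0 5)(1 6)(2 4 9 3 8 7), which has 3 cycles (counting 1-cycles).

3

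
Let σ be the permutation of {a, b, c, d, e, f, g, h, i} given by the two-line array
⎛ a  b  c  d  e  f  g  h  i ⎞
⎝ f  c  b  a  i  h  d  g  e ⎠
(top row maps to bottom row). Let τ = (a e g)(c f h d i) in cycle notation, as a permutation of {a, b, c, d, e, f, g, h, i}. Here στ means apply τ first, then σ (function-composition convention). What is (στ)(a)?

i

τ(a) = e, then σ(e) = i; composing gives (στ)(a) = i.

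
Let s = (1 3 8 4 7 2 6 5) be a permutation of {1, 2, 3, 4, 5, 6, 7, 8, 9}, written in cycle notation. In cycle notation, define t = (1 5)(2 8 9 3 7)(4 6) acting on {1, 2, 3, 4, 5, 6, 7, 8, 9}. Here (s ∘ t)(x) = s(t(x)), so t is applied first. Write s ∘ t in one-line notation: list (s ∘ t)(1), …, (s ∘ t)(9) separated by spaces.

1 4 2 5 3 7 6 9 8

For each element, apply t then s: 1 → 5 → 1; 2 → 8 → 4; 3 → 7 → 2; 4 → 6 → 5; 5 → 1 → 3; 6 → 4 → 7; 7 → 2 → 6; 8 → 9 → 9; 9 → 3 → 8.
So s ∘ t in one-line form is 1 4 2 5 3 7 6 9 8.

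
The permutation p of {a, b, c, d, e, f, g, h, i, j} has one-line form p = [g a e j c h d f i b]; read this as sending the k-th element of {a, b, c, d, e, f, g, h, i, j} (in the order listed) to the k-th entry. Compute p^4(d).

g

Tracing d → j → … returns to d after 5 steps, so d lies in a 5-cycle (a, g, d, j, b).
Stepping 4 places around the cycle: d → j → b → a → g.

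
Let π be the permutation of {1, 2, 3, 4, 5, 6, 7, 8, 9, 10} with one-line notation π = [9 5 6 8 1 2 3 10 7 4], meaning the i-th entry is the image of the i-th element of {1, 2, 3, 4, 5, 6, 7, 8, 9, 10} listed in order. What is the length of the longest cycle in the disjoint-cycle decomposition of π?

7

Decomposing into disjoint cycles gives (1 9 7 3 6 2 5)(4 8 10); the longest has length 7.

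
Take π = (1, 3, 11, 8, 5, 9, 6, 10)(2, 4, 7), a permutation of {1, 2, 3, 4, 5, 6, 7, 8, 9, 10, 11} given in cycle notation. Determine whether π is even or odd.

The cycle lengths are 8, 3.
A cycle is odd iff its length is even; π has 1 even-length cycle, so sgn(π) = (−1)^1 and π is odd.

odd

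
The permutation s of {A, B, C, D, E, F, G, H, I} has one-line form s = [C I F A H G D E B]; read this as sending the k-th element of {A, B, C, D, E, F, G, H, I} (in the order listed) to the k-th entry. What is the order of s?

10

Writing s as disjoint cycles, the cycle lengths are 5, 2, 2.
The order is lcm(5, 2, 2) = 10.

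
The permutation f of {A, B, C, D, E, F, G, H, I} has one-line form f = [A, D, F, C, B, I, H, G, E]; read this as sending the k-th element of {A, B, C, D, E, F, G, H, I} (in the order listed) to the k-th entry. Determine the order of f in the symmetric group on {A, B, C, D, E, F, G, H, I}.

6

Writing f as disjoint cycles, the cycle lengths are 6, 2, 1.
The order of f is the least common multiple of its cycle lengths: lcm(6, 2) = 6.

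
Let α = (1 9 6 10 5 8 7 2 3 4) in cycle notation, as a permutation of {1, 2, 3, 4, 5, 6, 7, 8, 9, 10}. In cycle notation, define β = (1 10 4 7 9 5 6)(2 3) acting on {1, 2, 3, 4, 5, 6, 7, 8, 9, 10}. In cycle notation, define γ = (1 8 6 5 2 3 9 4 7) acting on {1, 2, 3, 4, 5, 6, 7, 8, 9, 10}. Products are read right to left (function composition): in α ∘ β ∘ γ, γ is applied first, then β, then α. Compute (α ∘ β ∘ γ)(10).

(α ∘ β ∘ γ)(10) = α(β(γ(10))). γ(10) = 10, then β(10) = 4, then α(4) = 1, so the result is 1.

1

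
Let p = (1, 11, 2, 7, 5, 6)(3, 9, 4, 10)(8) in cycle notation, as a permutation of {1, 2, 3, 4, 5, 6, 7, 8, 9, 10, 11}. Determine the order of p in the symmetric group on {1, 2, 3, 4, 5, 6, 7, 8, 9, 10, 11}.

The disjoint cycles have lengths 6, 4, 1.
Since disjoint cycles commute, ord(p) = lcm(6, 4) = 12.

12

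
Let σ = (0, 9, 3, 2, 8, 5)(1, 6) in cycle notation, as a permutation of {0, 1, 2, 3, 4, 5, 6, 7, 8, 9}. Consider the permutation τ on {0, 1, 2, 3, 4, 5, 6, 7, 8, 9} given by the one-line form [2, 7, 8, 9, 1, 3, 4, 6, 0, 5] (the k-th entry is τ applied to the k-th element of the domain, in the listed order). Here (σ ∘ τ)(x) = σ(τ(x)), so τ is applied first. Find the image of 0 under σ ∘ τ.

First apply τ: τ(0) = 2, then σ(2) = 8. Thus (σ ∘ τ)(0) = 8.

8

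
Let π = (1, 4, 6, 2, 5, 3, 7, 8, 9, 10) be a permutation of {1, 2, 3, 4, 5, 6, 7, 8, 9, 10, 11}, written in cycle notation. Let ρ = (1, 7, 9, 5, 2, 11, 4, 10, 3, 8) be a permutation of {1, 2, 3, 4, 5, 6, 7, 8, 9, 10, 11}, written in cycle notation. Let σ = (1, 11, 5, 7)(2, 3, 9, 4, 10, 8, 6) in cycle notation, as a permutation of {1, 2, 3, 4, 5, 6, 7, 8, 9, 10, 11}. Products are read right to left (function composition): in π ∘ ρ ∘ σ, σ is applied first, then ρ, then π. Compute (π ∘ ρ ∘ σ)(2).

9

(π ∘ ρ ∘ σ)(2) = π(ρ(σ(2))). σ(2) = 3, then ρ(3) = 8, then π(8) = 9, so the result is 9.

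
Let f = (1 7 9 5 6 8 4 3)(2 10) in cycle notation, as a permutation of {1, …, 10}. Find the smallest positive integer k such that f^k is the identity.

The cycle type of f is (8, 2).
The order of f is the least common multiple of its cycle lengths: lcm(8, 2) = 8.

8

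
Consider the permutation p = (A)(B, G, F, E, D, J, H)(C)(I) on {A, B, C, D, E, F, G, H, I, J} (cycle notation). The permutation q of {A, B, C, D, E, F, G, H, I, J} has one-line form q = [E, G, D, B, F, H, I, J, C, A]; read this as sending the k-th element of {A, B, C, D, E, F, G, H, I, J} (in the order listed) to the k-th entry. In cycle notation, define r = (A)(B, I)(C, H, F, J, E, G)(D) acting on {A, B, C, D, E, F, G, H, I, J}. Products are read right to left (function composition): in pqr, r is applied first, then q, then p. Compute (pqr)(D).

G

Chase D: r(D) = D; q(D) = B; p(B) = G. Hence (pqr)(D) = G.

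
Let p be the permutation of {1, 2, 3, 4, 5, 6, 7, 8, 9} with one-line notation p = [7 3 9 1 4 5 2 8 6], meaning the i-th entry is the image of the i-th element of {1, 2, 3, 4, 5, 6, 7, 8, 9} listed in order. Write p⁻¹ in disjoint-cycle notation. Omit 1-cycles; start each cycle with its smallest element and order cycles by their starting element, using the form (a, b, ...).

First write p in disjoint cycles: (1, 7, 2, 3, 9, 6, 5, 4).
The inverse reverses every cycle; in canonical form, p⁻¹ = (1, 4, 5, 6, 9, 3, 2, 7).

(1, 4, 5, 6, 9, 3, 2, 7)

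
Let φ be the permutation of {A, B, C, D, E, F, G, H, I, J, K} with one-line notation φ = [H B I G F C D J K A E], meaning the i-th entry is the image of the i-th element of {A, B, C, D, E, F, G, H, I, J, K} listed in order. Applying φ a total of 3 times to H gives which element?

Tracing H → J → … returns to H after 3 steps, so H lies in a 3-cycle (A H J).
Powers repeat with period 3 on this cycle, and 3 mod 3 = 0, so φ^3(H) = φ^0(H).
So φ^3(H) = H.

H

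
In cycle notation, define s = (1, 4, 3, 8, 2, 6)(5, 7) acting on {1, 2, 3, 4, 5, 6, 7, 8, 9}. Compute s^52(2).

3

2 lies in the 6-cycle (1, 4, 3, 8, 2, 6).
On a 6-cycle, s^6 is the identity, so s^52 = s^4 there (52 ≡ 4 mod 6).
Stepping 4 places around the cycle: 2 → 6 → 1 → 4 → 3.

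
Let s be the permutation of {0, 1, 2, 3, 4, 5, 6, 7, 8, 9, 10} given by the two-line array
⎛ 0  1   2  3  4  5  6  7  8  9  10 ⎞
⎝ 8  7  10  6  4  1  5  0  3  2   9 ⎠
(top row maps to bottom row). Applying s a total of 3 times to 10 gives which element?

10

Tracing 10 → 9 → … returns to 10 after 3 steps, so 10 lies in a 3-cycle (2 10 9).
On a 3-cycle, s^3 is the identity, so s^3 = s^0 there (3 ≡ 0 mod 3).
So s^3(10) = 10.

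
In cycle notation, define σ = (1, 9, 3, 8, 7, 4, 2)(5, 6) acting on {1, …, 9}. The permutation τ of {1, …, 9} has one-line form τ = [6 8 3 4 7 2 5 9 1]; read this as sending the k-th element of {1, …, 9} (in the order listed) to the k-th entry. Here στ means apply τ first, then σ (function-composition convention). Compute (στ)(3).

8

(στ)(3) = σ(τ(3)). τ(3) = 3, then σ(3) = 8. So (στ)(3) = 8.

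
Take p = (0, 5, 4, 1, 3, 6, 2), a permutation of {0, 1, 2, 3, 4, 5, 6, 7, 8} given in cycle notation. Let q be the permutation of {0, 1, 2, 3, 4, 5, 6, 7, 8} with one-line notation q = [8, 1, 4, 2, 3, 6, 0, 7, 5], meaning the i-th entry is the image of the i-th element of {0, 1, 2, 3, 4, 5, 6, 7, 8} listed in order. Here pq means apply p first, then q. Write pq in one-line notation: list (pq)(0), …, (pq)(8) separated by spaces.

6 2 8 0 1 3 4 7 5

(pq)(x) = q(p(x)). Computing each image: q(p(0)) = q(5) = 6, q(p(1)) = q(3) = 2, q(p(2)) = q(0) = 8, q(p(3)) = q(6) = 0, q(p(4)) = q(1) = 1, q(p(5)) = q(4) = 3, q(p(6)) = q(2) = 4, q(p(7)) = q(7) = 7, q(p(8)) = q(8) = 5.
Hence pq = [6 2 8 0 1 3 4 7 5].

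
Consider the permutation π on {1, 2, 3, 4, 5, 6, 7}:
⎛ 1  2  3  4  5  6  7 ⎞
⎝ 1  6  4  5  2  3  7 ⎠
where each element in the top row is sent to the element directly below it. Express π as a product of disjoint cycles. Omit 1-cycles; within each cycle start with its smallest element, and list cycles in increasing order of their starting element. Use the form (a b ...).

Start at 2 and follow images: 2 → 6 → 3 → 4 → 5 → 2, giving the cycle (2 6 3 4 5).
Repeating from the next unused element and collecting all non-trivial cycles gives (2 6 3 4 5).

(2 6 3 4 5)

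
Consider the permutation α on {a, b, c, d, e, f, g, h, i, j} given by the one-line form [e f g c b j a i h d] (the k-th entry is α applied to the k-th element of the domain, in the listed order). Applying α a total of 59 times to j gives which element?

Tracing j → d → … returns to j after 8 steps, so j lies in an 8-cycle (a e b f j d c g).
Powers repeat with period 8 on this cycle, and 59 mod 8 = 3, so α^59(j) = α^3(j).
Stepping 3 places around the cycle: j → d → c → g.

g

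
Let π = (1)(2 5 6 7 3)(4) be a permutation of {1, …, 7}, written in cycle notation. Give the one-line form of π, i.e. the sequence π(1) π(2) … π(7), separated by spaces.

Each element maps to the next entry in its cycle (wrapping to the front): 1→1, 2→5, 3→2, 4→4, 5→6, 6→7, 7→3.
Listing these in domain order gives 1 5 2 4 6 7 3.

1 5 2 4 6 7 3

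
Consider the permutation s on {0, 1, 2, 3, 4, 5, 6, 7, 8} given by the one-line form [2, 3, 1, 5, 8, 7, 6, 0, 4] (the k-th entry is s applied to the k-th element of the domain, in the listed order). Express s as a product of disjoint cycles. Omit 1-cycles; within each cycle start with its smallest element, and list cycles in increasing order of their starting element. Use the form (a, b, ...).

From 0: 0 → 2 → 1 → 3 → 5 → 7 → 0, closing the cycle (0, 2, 1, 3, 5, 7).
Repeating from the next unused element and collecting all non-trivial cycles gives (0, 2, 1, 3, 5, 7)(4, 8).

(0, 2, 1, 3, 5, 7)(4, 8)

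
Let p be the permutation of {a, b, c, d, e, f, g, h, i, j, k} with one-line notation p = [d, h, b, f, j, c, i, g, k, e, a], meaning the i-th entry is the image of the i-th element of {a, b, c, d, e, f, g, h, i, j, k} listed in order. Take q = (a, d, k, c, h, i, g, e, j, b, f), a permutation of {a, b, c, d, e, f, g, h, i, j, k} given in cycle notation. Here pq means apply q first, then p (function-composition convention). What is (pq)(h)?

k

First apply q: q(h) = i, then p(i) = k. Thus (pq)(h) = k.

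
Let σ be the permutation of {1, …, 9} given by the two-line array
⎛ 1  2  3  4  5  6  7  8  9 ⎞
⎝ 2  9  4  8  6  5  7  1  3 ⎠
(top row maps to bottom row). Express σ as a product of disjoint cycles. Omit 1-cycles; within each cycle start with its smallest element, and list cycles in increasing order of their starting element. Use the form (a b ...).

(1 2 9 3 4 8)(5 6)

Start at 1 and follow images: 1 → 2 → 9 → 3 → 4 → 8 → 1, giving the cycle (1 2 9 3 4 8).
Continuing from each remaining unvisited element yields (1 2 9 3 4 8)(5 6).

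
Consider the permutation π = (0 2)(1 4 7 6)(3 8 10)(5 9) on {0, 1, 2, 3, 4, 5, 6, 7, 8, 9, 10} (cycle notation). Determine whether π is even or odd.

odd

The cycle lengths are 4, 3, 2, 2.
A cycle of length ℓ contributes ℓ−1 transpositions, so π is a product of 3 + 2 + 1 + 1 = 7 transpositions — odd.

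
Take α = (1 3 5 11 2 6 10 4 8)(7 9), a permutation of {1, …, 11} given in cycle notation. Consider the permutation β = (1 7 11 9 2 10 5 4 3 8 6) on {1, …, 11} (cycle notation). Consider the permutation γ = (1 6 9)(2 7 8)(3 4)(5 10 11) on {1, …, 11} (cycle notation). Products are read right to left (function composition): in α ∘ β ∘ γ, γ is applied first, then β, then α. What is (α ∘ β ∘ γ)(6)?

Chase 6: γ(6) = 9; β(9) = 2; α(2) = 6. Hence (α ∘ β ∘ γ)(6) = 6.

6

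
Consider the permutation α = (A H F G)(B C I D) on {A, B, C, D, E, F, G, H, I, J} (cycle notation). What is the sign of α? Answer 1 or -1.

1

The cycle lengths are 4, 4, 1, 1.
A cycle of length ℓ contributes ℓ−1 transpositions, so α is a product of 3 + 3 = 6 transpositions — even.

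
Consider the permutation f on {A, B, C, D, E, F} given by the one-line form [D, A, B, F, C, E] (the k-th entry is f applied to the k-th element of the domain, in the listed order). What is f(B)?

A

B is element number 2 of the domain, and entry number 2 of the one-line form is A, so f(B) = A.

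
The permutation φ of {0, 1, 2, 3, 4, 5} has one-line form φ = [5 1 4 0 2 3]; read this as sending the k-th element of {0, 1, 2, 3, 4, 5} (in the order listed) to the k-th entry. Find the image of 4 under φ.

4 is element number 5 of the domain, and entry number 5 of the one-line form is 2, so φ(4) = 2.

2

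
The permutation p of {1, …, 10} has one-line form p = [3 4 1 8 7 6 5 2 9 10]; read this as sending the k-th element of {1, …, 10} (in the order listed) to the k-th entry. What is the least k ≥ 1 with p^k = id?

The disjoint-cycle form of p has cycle lengths 3, 2, 2, 1, 1, 1.
The order is lcm(3, 2, 2) = 6.

6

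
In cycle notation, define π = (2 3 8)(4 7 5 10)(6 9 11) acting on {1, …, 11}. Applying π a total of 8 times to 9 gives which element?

6

9 lies in the 3-cycle (6 9 11).
On a 3-cycle, π^3 is the identity, so π^8 = π^2 there (8 ≡ 2 mod 3).
Advancing 2 steps from 9: 9 → 11 → 6.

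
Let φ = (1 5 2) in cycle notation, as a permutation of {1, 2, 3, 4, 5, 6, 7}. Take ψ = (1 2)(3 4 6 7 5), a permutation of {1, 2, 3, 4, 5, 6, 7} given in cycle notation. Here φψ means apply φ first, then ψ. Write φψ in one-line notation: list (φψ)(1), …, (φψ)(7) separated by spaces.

For each element, apply φ then ψ: 1 → 5 → 3; 2 → 1 → 2; 3 → 3 → 4; 4 → 4 → 6; 5 → 2 → 1; 6 → 6 → 7; 7 → 7 → 5.
Collecting the images, φψ = [3 2 4 6 1 7 5].

3 2 4 6 1 7 5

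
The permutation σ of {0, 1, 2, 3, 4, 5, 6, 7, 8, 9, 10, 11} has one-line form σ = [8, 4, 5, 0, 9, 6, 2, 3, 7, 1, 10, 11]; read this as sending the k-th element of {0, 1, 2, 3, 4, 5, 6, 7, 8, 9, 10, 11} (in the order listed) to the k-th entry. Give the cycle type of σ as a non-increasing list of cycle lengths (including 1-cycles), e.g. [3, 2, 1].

The disjoint cycles are (0, 8, 7, 3)(1, 4, 9)(2, 5, 6)(10)(11), with lengths 4, 3, 3, 1, 1 in non-increasing order.

[4, 3, 3, 1, 1]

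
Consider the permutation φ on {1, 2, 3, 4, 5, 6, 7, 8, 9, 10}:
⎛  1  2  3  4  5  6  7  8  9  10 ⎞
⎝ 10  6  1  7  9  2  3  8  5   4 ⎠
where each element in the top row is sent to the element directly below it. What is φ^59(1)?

Tracing 1 → 10 → … returns to 1 after 5 steps, so 1 lies in a 5-cycle (1 10 4 7 3).
Since the cycle has length 5, φ^59 acts on it the same as φ^4 (59 mod 5 = 4).
Advancing 4 steps from 1: 1 → 10 → 4 → 7 → 3.

3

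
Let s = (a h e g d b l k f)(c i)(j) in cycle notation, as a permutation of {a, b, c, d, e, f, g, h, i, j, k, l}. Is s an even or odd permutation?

odd

The cycle lengths are 9, 2, 1.
A cycle of length ℓ contributes ℓ−1 transpositions, so s is a product of 8 + 1 = 9 transpositions — odd.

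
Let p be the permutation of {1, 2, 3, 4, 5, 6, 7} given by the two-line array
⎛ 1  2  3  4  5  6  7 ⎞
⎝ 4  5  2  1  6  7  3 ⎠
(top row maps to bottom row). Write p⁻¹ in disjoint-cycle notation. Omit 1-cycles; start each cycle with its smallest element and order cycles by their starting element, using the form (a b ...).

First write p in disjoint cycles: (1 4)(2 5 6 7 3).
Reversing each cycle (and rotating so the smallest element leads) gives p⁻¹ = (1 4)(2 3 7 6 5).

(1 4)(2 3 7 6 5)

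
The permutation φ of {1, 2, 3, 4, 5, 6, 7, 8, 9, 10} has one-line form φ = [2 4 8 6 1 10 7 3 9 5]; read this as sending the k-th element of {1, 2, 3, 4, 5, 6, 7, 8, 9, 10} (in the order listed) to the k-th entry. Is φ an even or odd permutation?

In disjoint-cycle form the cycle lengths are 6, 2, 1, 1.
A cycle of length ℓ contributes ℓ−1 transpositions, so φ is a product of 5 + 1 = 6 transpositions — even.

even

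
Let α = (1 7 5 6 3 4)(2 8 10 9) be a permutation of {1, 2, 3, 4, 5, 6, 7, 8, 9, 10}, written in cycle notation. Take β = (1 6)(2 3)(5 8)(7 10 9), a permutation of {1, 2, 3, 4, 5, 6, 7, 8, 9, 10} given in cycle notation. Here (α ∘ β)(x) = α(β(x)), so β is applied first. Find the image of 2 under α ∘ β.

4

(α ∘ β)(2) = α(β(2)). β(2) = 3, then α(3) = 4. So (α ∘ β)(2) = 4.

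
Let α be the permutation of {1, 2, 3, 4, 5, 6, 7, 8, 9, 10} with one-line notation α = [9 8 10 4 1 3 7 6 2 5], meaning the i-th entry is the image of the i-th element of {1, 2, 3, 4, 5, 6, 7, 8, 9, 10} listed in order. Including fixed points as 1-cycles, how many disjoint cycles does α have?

The cycle decomposition is (1, 9, 2, 8, 6, 3, 10, 5)(4)(7), which has 3 cycles (counting 1-cycles).

3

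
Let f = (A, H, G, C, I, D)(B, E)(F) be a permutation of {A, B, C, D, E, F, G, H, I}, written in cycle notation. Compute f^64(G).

G lies in the 6-cycle (A, H, G, C, I, D).
Powers repeat with period 6 on this cycle, and 64 mod 6 = 4, so f^64(G) = f^4(G).
Stepping 4 places around the cycle: G → C → I → D → A.

A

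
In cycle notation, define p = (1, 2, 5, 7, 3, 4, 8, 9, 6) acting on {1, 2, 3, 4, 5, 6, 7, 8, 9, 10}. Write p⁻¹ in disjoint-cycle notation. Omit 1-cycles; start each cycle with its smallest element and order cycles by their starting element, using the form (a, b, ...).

If p sends a → b within a cycle, p⁻¹ sends b → a; equivalently, reverse each cycle.
After reversing and putting each cycle's least element first, p⁻¹ = (1, 6, 9, 8, 4, 3, 7, 5, 2).

(1, 6, 9, 8, 4, 3, 7, 5, 2)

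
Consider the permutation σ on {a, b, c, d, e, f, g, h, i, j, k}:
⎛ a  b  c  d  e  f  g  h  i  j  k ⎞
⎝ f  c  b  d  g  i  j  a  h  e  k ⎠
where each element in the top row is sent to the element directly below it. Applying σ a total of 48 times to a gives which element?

Tracing a → f → … returns to a after 4 steps, so a lies in a 4-cycle (a f i h).
On a 4-cycle, σ^4 is the identity, so σ^48 = σ^0 there (48 ≡ 0 mod 4).
So σ^48(a) = a.

a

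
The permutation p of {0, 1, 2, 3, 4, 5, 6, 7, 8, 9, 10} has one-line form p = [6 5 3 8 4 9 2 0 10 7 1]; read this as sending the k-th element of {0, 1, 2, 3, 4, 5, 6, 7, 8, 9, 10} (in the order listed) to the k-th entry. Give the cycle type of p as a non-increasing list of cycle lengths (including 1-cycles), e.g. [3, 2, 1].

The disjoint cycles are (0 6 2 3 8 10 1 5 9 7)(4), with lengths 10, 1 in non-increasing order.

[10, 1]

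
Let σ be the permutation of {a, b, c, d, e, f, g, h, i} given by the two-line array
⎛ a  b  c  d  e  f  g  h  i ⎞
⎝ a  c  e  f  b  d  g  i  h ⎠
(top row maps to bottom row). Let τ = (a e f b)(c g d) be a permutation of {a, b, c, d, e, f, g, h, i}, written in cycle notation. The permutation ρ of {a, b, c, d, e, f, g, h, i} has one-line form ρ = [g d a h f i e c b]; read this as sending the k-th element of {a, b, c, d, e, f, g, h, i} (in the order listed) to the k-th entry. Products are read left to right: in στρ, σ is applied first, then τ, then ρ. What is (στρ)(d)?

Chase d: σ(d) = f; τ(f) = b; ρ(b) = d. Hence (στρ)(d) = d.

d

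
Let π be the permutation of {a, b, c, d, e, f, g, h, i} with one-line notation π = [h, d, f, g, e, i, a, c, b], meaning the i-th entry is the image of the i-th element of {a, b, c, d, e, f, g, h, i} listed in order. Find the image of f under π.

f is element number 6 of the domain, and entry number 6 of the one-line form is i, so π(f) = i.

i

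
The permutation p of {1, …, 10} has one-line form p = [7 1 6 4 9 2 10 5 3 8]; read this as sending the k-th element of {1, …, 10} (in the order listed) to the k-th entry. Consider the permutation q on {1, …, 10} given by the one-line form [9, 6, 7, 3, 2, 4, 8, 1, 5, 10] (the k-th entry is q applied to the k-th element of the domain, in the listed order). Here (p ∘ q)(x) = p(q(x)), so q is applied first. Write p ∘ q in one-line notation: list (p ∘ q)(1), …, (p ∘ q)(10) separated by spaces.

For each element, apply q then p: 1 → 9 → 3; 2 → 6 → 2; 3 → 7 → 10; 4 → 3 → 6; 5 → 2 → 1; 6 → 4 → 4; 7 → 8 → 5; 8 → 1 → 7; 9 → 5 → 9; 10 → 10 → 8.
Collecting the images, p ∘ q = [3 2 10 6 1 4 5 7 9 8].

3 2 10 6 1 4 5 7 9 8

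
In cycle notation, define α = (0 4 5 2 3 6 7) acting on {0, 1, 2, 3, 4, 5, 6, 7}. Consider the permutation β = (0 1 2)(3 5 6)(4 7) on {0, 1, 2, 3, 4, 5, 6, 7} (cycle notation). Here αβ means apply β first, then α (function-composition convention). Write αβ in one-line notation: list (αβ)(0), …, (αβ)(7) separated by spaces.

Chase each element through β then α: 0 → 1 → 1; 1 → 2 → 3; 2 → 0 → 4; 3 → 5 → 2; 4 → 7 → 0; 5 → 6 → 7; 6 → 3 → 6; 7 → 4 → 5.
Collecting the images, αβ = [1 3 4 2 0 7 6 5].

1 3 4 2 0 7 6 5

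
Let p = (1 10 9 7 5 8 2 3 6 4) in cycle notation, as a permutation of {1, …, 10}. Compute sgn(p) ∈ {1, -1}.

-1

The cycle lengths are 10.
A cycle of length ℓ contributes ℓ−1 transpositions, so p is a product of 9 transpositions — odd.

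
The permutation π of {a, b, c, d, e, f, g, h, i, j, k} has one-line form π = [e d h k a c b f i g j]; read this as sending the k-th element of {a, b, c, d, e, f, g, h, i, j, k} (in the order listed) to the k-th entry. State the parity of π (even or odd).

odd

In disjoint-cycle form the cycle lengths are 5, 3, 2, 1.
A cycle of length ℓ contributes ℓ−1 transpositions, so π is a product of 4 + 2 + 1 = 7 transpositions — odd.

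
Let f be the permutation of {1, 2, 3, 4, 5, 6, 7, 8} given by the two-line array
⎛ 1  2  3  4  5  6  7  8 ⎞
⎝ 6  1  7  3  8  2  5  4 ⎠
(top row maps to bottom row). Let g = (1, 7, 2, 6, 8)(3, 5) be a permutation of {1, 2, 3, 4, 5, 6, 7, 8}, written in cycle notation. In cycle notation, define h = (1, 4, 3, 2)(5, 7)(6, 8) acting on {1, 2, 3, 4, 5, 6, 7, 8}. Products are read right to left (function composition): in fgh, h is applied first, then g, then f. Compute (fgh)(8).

4

(fgh)(8) = f(g(h(8))). h(8) = 6, then g(6) = 8, then f(8) = 4, so the result is 4.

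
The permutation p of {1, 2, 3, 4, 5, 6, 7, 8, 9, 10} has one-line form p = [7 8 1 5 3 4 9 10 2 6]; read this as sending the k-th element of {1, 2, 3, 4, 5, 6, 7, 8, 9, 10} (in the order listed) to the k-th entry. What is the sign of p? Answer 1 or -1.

In disjoint-cycle form the cycle lengths are 10.
A cycle of length ℓ contributes ℓ−1 transpositions, so p is a product of 9 transpositions — odd.

-1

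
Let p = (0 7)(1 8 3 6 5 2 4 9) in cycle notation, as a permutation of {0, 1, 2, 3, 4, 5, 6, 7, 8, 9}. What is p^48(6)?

6 lies in the 8-cycle (1 8 3 6 5 2 4 9).
On an 8-cycle, p^8 is the identity, so p^48 = p^0 there (48 ≡ 0 mod 8).
So p^48(6) = 6.

6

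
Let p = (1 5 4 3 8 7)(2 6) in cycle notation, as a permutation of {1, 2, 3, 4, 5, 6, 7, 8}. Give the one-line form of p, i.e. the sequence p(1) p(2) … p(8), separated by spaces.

Image by image: 1→5, 2→6, 3→8, 4→3, 5→4, 6→2, 7→1, 8→7.
Listing these in domain order gives 5 6 8 3 4 2 1 7.

5 6 8 3 4 2 1 7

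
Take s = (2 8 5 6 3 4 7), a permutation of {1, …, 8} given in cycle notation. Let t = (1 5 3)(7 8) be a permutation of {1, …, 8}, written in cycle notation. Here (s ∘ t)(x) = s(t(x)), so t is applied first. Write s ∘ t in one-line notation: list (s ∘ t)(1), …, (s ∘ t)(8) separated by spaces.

(s ∘ t)(x) = s(t(x)). Computing each image: s(t(1)) = s(5) = 6, s(t(2)) = s(2) = 8, s(t(3)) = s(1) = 1, s(t(4)) = s(4) = 7, s(t(5)) = s(3) = 4, s(t(6)) = s(6) = 3, s(t(7)) = s(8) = 5, s(t(8)) = s(7) = 2.
Hence s ∘ t = [6 8 1 7 4 3 5 2].

6 8 1 7 4 3 5 2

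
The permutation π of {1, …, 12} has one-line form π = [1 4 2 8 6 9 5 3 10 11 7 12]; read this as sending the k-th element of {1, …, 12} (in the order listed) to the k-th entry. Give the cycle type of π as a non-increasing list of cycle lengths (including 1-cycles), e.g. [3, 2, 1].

The disjoint cycles are (1)(2 4 8 3)(5 6 9 10 11 7)(12), with lengths 6, 4, 1, 1 in non-increasing order.

[6, 4, 1, 1]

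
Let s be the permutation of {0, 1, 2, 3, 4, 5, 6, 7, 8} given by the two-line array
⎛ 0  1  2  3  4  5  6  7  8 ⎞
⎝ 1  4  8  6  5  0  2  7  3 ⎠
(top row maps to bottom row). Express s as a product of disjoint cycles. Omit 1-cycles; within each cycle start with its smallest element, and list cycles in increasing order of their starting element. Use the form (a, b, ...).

(0, 1, 4, 5)(2, 8, 3, 6)

Start at 0 and follow images: 0 → 1 → 4 → 5 → 0, giving the cycle (0, 1, 4, 5).
Repeating from the next unused element and collecting all non-trivial cycles gives (0, 1, 4, 5)(2, 8, 3, 6).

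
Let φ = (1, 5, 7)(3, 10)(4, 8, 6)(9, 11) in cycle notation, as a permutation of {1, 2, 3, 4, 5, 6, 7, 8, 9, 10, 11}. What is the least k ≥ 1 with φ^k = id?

The cycle type of φ is (3, 3, 2, 2, 1).
The order of φ is the least common multiple of its cycle lengths: lcm(3, 3, 2, 2) = 6.

6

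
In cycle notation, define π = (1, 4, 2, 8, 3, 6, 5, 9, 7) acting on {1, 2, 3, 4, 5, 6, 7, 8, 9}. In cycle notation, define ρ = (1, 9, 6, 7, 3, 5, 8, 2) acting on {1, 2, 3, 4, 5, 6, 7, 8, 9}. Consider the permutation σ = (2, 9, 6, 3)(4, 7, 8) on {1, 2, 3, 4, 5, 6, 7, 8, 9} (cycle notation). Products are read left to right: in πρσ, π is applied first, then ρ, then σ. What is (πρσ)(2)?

Apply the permutations in order: π(2) = 8, then ρ(8) = 2, then σ(2) = 9. So (πρσ)(2) = 9.

9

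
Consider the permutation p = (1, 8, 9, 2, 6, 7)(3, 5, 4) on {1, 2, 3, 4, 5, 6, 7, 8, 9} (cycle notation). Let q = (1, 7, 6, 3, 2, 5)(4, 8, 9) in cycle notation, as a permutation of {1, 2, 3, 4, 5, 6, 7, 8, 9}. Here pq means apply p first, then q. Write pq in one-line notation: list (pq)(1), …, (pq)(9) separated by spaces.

(pq)(x) = q(p(x)). Computing each image: q(p(1)) = q(8) = 9, q(p(2)) = q(6) = 3, q(p(3)) = q(5) = 1, q(p(4)) = q(3) = 2, q(p(5)) = q(4) = 8, q(p(6)) = q(7) = 6, q(p(7)) = q(1) = 7, q(p(8)) = q(9) = 4, q(p(9)) = q(2) = 5.
Hence pq = [9 3 1 2 8 6 7 4 5].

9 3 1 2 8 6 7 4 5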